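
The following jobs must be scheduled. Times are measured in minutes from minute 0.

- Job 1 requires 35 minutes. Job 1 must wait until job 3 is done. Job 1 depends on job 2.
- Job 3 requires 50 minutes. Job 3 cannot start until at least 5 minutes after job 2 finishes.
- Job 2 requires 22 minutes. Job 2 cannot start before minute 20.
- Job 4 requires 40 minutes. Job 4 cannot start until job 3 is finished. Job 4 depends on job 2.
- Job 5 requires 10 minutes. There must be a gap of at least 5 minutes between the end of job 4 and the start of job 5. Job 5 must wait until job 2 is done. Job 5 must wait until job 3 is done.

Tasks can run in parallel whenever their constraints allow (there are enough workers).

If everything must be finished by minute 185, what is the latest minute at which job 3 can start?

80

Job 1 must finish by minute 185; it takes 35 minutes, so it must start by 185 − 35 = minute 150.
Job 5 has no dependents, so it just needs to finish by minute 185. Starting by 185 − 10 = minute 175 achieves that.
Job 4 has to be done before job 5 (must start by minute 175, minus 5-minute gap → minute 170). That means finishing by minute 170, i.e. starting by 170 − 40 = minute 130.
For job 3: job 1 (must start by minute 150); job 4 (must start by minute 130); job 5 (must start by minute 175). The most restrictive is minute 130; with a 50-minute duration, job 3 must start by minute 80.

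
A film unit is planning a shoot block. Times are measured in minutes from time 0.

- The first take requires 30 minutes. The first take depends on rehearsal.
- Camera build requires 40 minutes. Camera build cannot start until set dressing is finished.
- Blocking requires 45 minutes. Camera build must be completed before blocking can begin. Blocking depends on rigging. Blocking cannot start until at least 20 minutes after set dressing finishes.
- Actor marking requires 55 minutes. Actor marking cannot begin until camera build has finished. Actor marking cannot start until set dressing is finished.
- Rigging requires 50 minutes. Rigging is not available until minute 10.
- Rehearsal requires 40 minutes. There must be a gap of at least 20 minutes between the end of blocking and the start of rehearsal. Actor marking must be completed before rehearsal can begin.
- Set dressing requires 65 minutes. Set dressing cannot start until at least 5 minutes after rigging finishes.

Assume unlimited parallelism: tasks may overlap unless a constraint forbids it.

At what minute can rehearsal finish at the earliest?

Rigging waits on its own release at minute 10, so it starts at minute 10 and finishes at 10 + 50 = minute 60.
Set dressing waits on rigging (finishes minute 60, plus 5-minute gap → minute 65), so it starts at minute 65 and finishes at 65 + 65 = minute 130.
Camera build cannot begin until set dressing (finishes minute 130). It runs from minute 130 to 130 + 40 = minute 170.
Actor marking needs all of camera build (finishes minute 170); set dressing (finishes minute 130). That puts its earliest start at minute 170; it finishes at 170 + 55 = minute 225.
Blocking cannot start until camera build (finishes minute 170); rigging (finishes minute 60); set dressing (finishes minute 130, plus 20-minute gap → minute 150). The controlling bound is minute 170, so blocking finishes at 170 + 45 = minute 215.
Rehearsal has to wait for blocking (finishes minute 215, plus 20-minute gap → minute 235); actor marking (finishes minute 225). The latest of these is minute 235, so rehearsal runs minute 235 to 235 + 40 = minute 275.

275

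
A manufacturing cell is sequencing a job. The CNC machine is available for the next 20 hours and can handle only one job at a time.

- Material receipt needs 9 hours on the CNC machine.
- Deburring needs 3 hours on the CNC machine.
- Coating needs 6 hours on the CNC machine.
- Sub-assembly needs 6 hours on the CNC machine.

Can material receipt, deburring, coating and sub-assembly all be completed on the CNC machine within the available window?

Running back to back, the jobs need 9 + 3 + 6 + 6 = 24 hours on the CNC machine.
Since 24 > 20, they cannot all fit.

No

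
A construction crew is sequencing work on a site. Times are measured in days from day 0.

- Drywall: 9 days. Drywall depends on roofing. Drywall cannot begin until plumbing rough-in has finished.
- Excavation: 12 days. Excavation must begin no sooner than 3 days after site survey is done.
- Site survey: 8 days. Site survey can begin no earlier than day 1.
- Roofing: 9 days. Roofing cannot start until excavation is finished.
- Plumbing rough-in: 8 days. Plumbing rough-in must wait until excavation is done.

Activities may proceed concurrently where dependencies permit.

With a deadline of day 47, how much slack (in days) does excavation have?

Site survey cannot begin until its own release at day 1. It runs from day 1 to 1 + 8 = day 9.
Excavation waits on site survey (finishes day 9, plus 3-day gap → day 12), so it starts at day 12 and finishes at 12 + 12 = day 24.

Working backward from the deadline:
Drywall must finish by day 47; it takes 9 days, so it must start by 47 − 9 = day 38.
Roofing feeds into drywall (must start by day 38); so roofing must finish by day 38 and therefore start by day 29.
Plumbing rough-in must finish before drywall (must start by day 38). With an 8-day duration, plumbing rough-in must start by 38 − 8 = day 30.
For excavation: roofing (must start by day 29); plumbing rough-in (must start by day 30). The most restrictive is day 29; with a 12-day duration, excavation must start by day 17.
So excavation can start as early as day 12 and as late as day 17, giving 17 − 12 = 5 days of slack.

5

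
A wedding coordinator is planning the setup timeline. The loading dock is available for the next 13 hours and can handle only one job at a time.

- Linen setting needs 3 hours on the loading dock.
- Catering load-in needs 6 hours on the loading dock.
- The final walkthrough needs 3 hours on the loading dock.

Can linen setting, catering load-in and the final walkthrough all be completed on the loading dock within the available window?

Yes

Running back to back, the jobs need 3 + 6 + 3 = 12 hours on the loading dock.
Since 12 ≤ 13, they fit within the window.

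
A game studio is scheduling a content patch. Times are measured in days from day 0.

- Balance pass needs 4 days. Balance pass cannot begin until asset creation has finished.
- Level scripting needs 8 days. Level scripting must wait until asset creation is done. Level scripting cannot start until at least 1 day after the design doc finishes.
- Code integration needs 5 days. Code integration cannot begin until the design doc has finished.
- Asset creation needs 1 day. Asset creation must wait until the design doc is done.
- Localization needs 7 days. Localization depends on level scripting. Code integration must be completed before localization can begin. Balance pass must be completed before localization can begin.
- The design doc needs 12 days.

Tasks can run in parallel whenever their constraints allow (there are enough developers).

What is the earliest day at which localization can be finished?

The design doc has no prerequisites, so it starts at day 0 and finishes at day 12.
After the design doc (finishes day 12), code integration can start at day 12 and finishes at day 17.
Asset creation cannot begin until the design doc (finishes day 12). It runs from day 12 to 12 + 1 = day 13.
Balance pass waits on asset creation (finishes day 13), so it starts at day 13 and finishes at 13 + 4 = day 17.
Level scripting has to wait for asset creation (finishes day 13); the design doc (finishes day 12, plus 1-day gap → day 13). The latest of these is day 13, so level scripting runs day 13 to 13 + 8 = day 21.
Localization has to wait for level scripting (finishes day 21); code integration (finishes day 17); balance pass (finishes day 17). The latest of these is day 21, so localization runs day 21 to 21 + 7 = day 28.

28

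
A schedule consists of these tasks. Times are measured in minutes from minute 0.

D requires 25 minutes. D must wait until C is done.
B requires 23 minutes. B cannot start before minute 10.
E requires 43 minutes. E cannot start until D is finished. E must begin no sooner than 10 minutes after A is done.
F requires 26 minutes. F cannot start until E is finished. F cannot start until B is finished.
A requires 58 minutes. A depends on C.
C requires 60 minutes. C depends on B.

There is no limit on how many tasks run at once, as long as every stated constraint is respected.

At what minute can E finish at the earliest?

204

B waits on its own release at minute 10, so it starts at minute 10 and finishes at 10 + 23 = minute 33.
C cannot begin until B (finishes minute 33). It runs from minute 33 to 33 + 60 = minute 93.
D cannot begin until C (finishes minute 93). It runs from minute 93 to 93 + 25 = minute 118.
A cannot begin until C (finishes minute 93). It runs from minute 93 to 93 + 58 = minute 151.
E needs all of D (finishes minute 118); A (finishes minute 151, plus 10-minute gap → minute 161). That puts its earliest start at minute 161; it finishes at 161 + 43 = minute 204.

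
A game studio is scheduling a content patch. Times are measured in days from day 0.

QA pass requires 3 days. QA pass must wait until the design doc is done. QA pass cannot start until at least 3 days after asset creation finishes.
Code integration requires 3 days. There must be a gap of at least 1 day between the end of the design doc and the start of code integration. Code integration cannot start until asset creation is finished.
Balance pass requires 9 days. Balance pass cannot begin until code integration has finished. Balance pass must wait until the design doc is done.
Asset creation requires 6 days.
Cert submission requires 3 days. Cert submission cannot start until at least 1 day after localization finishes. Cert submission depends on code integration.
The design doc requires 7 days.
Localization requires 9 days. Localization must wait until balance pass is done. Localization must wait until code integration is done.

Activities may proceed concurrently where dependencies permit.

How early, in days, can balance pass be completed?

Asset creation can start immediately at day 0; it finishes at day 6.
The design doc has no prerequisites, so it starts at day 0 and finishes at day 7.
Code integration needs all of the design doc (finishes day 7, plus 1-day gap → day 8); asset creation (finishes day 6). That puts its earliest start at day 8; it finishes at 8 + 3 = day 11.
Balance pass has to wait for code integration (finishes day 11); the design doc (finishes day 7). The latest of these is day 11, so balance pass runs day 11 to 11 + 9 = day 20.

20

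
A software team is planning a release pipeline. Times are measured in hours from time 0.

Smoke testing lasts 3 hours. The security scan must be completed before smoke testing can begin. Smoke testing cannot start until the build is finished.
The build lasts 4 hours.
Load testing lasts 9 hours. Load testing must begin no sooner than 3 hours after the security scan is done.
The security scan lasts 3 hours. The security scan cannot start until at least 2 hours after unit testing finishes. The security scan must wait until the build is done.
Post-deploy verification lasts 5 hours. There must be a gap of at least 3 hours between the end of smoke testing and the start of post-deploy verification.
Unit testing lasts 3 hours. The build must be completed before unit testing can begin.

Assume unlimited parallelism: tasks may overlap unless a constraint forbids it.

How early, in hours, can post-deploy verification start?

18

The build has no prerequisites, so it starts at hour 0 and finishes at hour 4.
After the build (finishes hour 4), unit testing can start at hour 4 and finishes at hour 7.
The security scan has to wait for unit testing (finishes hour 7, plus 2-hour gap → hour 9); the build (finishes hour 4). The latest of these is hour 9, so the security scan runs hour 9 to 9 + 3 = hour 12.
For smoke testing: the security scan (finishes hour 12); the build (finishes hour 4). Taking the maximum gives a start of hour 12, and it finishes at 12 + 3 = hour 15.
Post-deploy verification waits on smoke testing (finishes hour 15, plus 3-hour gap → hour 18), so the earliest it can start is hour 18.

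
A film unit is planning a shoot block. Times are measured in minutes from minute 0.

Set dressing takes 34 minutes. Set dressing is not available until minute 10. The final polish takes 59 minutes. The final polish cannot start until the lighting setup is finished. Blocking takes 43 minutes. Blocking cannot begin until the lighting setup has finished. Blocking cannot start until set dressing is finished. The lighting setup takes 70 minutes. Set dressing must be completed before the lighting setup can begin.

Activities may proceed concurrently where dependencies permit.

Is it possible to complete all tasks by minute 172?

Set dressing cannot begin until its own release at minute 10. It runs from minute 10 to 10 + 34 = minute 44.
After set dressing (finishes minute 44), the lighting setup can start at minute 44 and finishes at minute 114.
After the lighting setup (finishes minute 114), the final polish can start at minute 114 and finishes at minute 173.
Blocking has to wait for the lighting setup (finishes minute 114); set dressing (finishes minute 44). The latest of these is minute 114, so blocking runs minute 114 to 114 + 43 = minute 157.
The earliest everything can be done is minute 173, which is after the deadline of 172, so it is not possible.

No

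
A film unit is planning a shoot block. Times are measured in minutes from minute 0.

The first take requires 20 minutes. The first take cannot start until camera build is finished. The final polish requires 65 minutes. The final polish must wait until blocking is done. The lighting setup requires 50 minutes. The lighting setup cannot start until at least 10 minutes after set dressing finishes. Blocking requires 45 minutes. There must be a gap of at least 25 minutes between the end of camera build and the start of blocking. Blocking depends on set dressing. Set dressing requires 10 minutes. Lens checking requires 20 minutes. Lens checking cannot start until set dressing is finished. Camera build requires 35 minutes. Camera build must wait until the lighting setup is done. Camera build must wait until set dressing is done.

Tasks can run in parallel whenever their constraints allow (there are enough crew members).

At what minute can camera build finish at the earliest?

Set dressing can start immediately at minute 0; it finishes at minute 10.
The lighting setup waits on set dressing (finishes minute 10, plus 10-minute gap → minute 20), so it starts at minute 20 and finishes at 20 + 50 = minute 70.
Camera build cannot start until the lighting setup (finishes minute 70); set dressing (finishes minute 10). The controlling bound is minute 70, so camera build finishes at 70 + 35 = minute 105.

105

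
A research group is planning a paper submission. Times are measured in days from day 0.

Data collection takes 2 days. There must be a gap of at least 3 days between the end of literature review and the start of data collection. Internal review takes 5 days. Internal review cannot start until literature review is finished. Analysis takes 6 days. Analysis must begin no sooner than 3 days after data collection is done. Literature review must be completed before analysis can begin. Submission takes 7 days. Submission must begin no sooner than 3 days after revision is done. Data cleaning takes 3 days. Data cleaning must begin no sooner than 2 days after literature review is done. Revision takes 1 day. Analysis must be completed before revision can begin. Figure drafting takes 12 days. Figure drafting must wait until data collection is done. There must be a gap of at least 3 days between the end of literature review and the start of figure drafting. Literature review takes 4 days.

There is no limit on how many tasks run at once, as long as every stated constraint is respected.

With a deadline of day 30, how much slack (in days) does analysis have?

1

Literature review can start immediately at day 0; it finishes at day 4.
Data collection cannot begin until literature review (finishes day 4, plus 3-day gap → day 7). It runs from day 7 to 7 + 2 = day 9.
Analysis needs all of data collection (finishes day 9, plus 3-day gap → day 12); literature review (finishes day 4). That puts its earliest start at day 12; it finishes at 12 + 6 = day 18.

Working backward from the deadline:
Submission must finish by day 30; it takes 7 days, so it must start by 30 − 7 = day 23.
Revision has to be done before submission (must start by day 23, minus 3-day gap → day 20). That means finishing by day 20, i.e. starting by 20 − 1 = day 19.
Since revision (must start by day 19) depends on it, analysis must finish by day 19. Backing off its 6-day duration gives a latest start of day 13.
So analysis can start as early as day 12 and as late as day 13, giving 13 − 12 = 1 day of slack.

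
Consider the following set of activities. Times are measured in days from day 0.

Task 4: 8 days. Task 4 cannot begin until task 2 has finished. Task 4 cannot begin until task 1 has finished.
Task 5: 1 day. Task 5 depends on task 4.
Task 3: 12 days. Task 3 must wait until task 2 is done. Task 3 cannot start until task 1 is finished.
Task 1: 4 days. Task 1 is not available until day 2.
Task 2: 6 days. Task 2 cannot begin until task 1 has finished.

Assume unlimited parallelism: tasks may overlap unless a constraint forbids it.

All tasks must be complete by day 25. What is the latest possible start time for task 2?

7

Nothing follows task 3; the deadline of day 25 is its only limit. It must start by 25 − 12 = day 13.
To finish by day 25, task 5 (duration 1) must start no later than day 24.
Task 4 has to be done before task 5 (must start by day 24). That means finishing by day 24, i.e. starting by 24 − 8 = day 16.
Task 2 feeds task 3 (must start by day 13); task 4 (must start by day 16). Taking the minimum, task 2 must finish by day 13 and start by 13 − 6 = day 7.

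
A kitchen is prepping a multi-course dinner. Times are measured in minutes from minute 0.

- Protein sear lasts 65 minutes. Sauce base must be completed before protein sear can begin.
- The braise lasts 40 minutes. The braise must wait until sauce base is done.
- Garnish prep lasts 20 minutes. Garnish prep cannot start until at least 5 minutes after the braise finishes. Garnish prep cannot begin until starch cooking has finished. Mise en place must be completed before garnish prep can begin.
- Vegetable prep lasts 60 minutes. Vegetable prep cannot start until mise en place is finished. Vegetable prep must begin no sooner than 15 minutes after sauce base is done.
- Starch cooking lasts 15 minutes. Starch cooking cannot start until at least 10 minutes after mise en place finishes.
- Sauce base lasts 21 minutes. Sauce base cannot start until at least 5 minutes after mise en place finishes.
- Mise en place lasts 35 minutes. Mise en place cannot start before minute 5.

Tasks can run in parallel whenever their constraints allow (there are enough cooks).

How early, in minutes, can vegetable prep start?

Mise en place cannot begin until its own release at minute 5. It runs from minute 5 to 5 + 35 = minute 40.
After mise en place (finishes minute 40, plus 5-minute gap → minute 45), sauce base can start at minute 45 and finishes at minute 66.
Vegetable prep waits on mise en place (finishes minute 40); sauce base (finishes minute 66, plus 15-minute gap → minute 81). The latest of these is minute 81, which is the earliest vegetable prep can start.

81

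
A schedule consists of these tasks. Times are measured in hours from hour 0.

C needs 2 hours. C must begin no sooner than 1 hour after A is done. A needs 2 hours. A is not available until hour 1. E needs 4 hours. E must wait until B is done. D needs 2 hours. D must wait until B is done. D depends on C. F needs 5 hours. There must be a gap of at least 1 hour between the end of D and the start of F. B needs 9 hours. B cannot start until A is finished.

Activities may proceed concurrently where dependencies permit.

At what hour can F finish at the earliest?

A waits on its own release at hour 1, so it starts at hour 1 and finishes at 1 + 2 = hour 3.
C cannot begin until A (finishes hour 3, plus 1-hour gap → hour 4). It runs from hour 4 to 4 + 2 = hour 6.
B waits on A (finishes hour 3), so it starts at hour 3 and finishes at 3 + 9 = hour 12.
For D: B (finishes hour 12); C (finishes hour 6). Taking the maximum gives a start of hour 12, and it finishes at 12 + 2 = hour 14.
F waits on D (finishes hour 14, plus 1-hour gap → hour 15), so it starts at hour 15 and finishes at 15 + 5 = hour 20.

20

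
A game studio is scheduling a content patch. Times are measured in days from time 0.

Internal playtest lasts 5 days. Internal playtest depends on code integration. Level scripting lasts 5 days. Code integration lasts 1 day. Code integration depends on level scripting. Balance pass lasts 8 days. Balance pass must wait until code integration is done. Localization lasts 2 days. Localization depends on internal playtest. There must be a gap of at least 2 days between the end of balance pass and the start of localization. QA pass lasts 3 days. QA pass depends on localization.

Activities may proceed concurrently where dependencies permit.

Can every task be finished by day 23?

Level scripting has no prerequisites, so it starts at day 0 and finishes at day 5.
Code integration waits on level scripting (finishes day 5), so it starts at day 5 and finishes at 5 + 1 = day 6.
Balance pass cannot begin until code integration (finishes day 6). It runs from day 6 to 6 + 8 = day 14.
Internal playtest waits on code integration (finishes day 6), so it starts at day 6 and finishes at 6 + 5 = day 11.
For localization: internal playtest (finishes day 11); balance pass (finishes day 14, plus 2-day gap → day 16). Taking the maximum gives a start of day 16, and it finishes at 16 + 2 = day 18.
QA pass cannot begin until localization (finishes day 18). It runs from day 18 to 18 + 3 = day 21.
Every task is finished by day 21, which is no later than the deadline of 23, so the schedule is feasible.

Yes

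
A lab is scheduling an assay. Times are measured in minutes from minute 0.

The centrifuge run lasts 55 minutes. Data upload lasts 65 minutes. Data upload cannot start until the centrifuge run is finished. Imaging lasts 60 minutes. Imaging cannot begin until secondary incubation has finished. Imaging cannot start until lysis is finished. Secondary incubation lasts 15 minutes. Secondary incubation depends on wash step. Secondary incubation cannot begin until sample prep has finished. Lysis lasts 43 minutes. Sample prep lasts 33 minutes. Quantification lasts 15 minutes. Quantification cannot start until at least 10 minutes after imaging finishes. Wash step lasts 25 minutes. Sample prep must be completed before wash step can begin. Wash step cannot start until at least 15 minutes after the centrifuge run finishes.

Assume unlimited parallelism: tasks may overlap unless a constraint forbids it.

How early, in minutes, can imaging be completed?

The centrifuge run has no prerequisites, so it starts at minute 0 and finishes at minute 55.
Lysis has no prerequisites, so it starts at minute 0 and finishes at minute 43.
Sample prep can start immediately at minute 0; it finishes at minute 33.
Wash step has to wait for sample prep (finishes minute 33); the centrifuge run (finishes minute 55, plus 15-minute gap → minute 70). The latest of these is minute 70, so wash step runs minute 70 to 70 + 25 = minute 95.
For secondary incubation: wash step (finishes minute 95); sample prep (finishes minute 33). Taking the maximum gives a start of minute 95, and it finishes at 95 + 15 = minute 110.
Imaging cannot start until secondary incubation (finishes minute 110); lysis (finishes minute 43). The controlling bound is minute 110, so imaging finishes at 110 + 60 = minute 170.

170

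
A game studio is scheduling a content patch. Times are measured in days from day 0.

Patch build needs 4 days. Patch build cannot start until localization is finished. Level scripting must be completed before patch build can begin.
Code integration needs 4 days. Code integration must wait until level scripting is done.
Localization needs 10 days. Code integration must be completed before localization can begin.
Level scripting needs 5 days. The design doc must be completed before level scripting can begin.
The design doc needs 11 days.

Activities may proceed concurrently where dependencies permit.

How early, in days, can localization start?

20

Nothing blocks the design doc, so it runs from day 0 to day 11.
Level scripting waits on the design doc (finishes day 11), so it starts at day 11 and finishes at 11 + 5 = day 16.
After level scripting (finishes day 16), code integration can start at day 16 and finishes at day 20.
Localization waits on code integration (finishes day 20), so the earliest it can start is day 20.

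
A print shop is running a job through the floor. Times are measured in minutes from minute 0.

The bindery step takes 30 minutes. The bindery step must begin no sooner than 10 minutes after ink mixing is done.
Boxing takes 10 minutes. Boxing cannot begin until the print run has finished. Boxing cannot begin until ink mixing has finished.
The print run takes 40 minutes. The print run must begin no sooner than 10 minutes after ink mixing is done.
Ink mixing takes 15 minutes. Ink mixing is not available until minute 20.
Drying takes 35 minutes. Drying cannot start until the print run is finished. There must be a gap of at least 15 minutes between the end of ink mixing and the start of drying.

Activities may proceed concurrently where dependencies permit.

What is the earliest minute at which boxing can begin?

85

Ink mixing waits on its own release at minute 20, so it starts at minute 20 and finishes at 20 + 15 = minute 35.
After ink mixing (finishes minute 35, plus 10-minute gap → minute 45), the print run can start at minute 45 and finishes at minute 85.
Boxing waits on the print run (finishes minute 85); ink mixing (finishes minute 35). The latest of these is minute 85, which is the earliest boxing can start.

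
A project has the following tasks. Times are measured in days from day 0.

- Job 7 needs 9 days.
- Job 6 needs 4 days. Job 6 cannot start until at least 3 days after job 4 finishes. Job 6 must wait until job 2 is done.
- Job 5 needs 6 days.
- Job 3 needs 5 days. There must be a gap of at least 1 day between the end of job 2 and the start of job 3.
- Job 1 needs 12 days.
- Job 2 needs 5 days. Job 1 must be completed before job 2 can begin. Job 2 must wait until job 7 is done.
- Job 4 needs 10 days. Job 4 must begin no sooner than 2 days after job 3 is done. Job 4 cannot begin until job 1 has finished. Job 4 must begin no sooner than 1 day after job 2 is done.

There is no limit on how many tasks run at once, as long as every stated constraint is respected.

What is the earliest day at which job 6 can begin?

Nothing blocks job 7, so it runs from day 0 to day 9.
Job 1 can start immediately at day 0; it finishes at day 12.
Job 2 cannot start until job 1 (finishes day 12); job 7 (finishes day 9). The controlling bound is day 12, so job 2 finishes at 12 + 5 = day 17.
Job 3 cannot begin until job 2 (finishes day 17, plus 1-day gap → day 18). It runs from day 18 to 18 + 5 = day 23.
For job 4: job 3 (finishes day 23, plus 2-day gap → day 25); job 1 (finishes day 12); job 2 (finishes day 17, plus 1-day gap → day 18). Taking the maximum gives a start of day 25, and it finishes at 25 + 10 = day 35.
Job 6 waits on job 4 (finishes day 35, plus 3-day gap → day 38); job 2 (finishes day 17). The latest of these is day 38, which is the earliest job 6 can start.

38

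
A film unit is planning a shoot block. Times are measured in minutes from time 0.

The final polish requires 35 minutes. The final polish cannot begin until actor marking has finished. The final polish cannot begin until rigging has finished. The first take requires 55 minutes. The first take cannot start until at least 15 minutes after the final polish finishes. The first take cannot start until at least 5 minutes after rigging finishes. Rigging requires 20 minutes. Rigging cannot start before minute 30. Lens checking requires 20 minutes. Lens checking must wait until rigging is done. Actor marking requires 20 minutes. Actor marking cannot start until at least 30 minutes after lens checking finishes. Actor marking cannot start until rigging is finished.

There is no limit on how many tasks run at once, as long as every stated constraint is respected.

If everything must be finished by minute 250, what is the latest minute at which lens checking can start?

75

The first take has no dependents, so it just needs to finish by minute 250. Starting by 250 − 55 = minute 195 achieves that.
Since the first take (must start by minute 195, minus 15-minute gap → minute 180) depends on it, the final polish must finish by minute 180. Backing off its 35-minute duration gives a latest start of minute 145.
Actor marking has to be done before the final polish (must start by minute 145). That means finishing by minute 145, i.e. starting by 145 − 20 = minute 125.
Lens checking feeds into actor marking (must start by minute 125, minus 30-minute gap → minute 95); so lens checking must finish by minute 95 and therefore start by minute 75.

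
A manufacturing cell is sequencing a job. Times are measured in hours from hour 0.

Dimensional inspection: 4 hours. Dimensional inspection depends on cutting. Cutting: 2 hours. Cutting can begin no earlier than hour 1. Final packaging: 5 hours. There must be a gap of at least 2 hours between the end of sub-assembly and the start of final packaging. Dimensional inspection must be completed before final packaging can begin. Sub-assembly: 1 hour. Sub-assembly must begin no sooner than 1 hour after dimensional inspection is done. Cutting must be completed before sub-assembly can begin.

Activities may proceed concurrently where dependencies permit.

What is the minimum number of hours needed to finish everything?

Cutting cannot begin until its own release at hour 1. It runs from hour 1 to 1 + 2 = hour 3.
Dimensional inspection cannot begin until cutting (finishes hour 3). It runs from hour 3 to 3 + 4 = hour 7.
Sub-assembly needs all of dimensional inspection (finishes hour 7, plus 1-hour gap → hour 8); cutting (finishes hour 3). That puts its earliest start at hour 8; it finishes at 8 + 1 = hour 9.
For final packaging: sub-assembly (finishes hour 9, plus 2-hour gap → hour 11); dimensional inspection (finishes hour 7). Taking the maximum gives a start of hour 11, and it finishes at 11 + 5 = hour 16.
All tasks are finished once the last one completes. Finish times: Cutting at 3, Dimensional inspection at 7, Sub-assembly at 9, Final packaging at 16. The latest is hour 16.

16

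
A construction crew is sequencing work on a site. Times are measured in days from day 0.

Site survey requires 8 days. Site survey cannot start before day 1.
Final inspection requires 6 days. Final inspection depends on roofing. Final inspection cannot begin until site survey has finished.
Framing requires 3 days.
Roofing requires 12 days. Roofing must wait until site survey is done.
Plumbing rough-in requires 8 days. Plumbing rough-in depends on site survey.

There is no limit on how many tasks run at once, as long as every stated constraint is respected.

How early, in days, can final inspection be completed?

27

Site survey cannot begin until its own release at day 1. It runs from day 1 to 1 + 8 = day 9.
Roofing waits on site survey (finishes day 9), so it starts at day 9 and finishes at 9 + 12 = day 21.
Final inspection needs all of roofing (finishes day 21); site survey (finishes day 9). That puts its earliest start at day 21; it finishes at 21 + 6 = day 27.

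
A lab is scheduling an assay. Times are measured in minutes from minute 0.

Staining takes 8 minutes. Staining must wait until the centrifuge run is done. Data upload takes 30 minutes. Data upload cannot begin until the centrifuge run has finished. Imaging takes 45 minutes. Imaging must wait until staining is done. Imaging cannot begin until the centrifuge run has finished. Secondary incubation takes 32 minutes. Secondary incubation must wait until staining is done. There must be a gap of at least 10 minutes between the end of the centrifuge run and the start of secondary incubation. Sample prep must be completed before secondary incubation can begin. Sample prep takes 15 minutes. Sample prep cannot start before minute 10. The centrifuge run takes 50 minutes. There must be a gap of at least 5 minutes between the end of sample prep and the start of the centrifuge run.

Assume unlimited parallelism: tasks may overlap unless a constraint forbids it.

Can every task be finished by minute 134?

Sample prep waits on its own release at minute 10, so it starts at minute 10 and finishes at 10 + 15 = minute 25.
The centrifuge run waits on sample prep (finishes minute 25, plus 5-minute gap → minute 30), so it starts at minute 30 and finishes at 30 + 50 = minute 80.
After the centrifuge run (finishes minute 80), data upload can start at minute 80 and finishes at minute 110.
After the centrifuge run (finishes minute 80), staining can start at minute 80 and finishes at minute 88.
Imaging cannot start until staining (finishes minute 88); the centrifuge run (finishes minute 80). The controlling bound is minute 88, so imaging finishes at 88 + 45 = minute 133.
Secondary incubation cannot start until staining (finishes minute 88); the centrifuge run (finishes minute 80, plus 10-minute gap → minute 90); sample prep (finishes minute 25). The controlling bound is minute 90, so secondary incubation finishes at 90 + 32 = minute 122.
Every task is finished by minute 133, which is no later than the deadline of 134, so the schedule is feasible.

Yes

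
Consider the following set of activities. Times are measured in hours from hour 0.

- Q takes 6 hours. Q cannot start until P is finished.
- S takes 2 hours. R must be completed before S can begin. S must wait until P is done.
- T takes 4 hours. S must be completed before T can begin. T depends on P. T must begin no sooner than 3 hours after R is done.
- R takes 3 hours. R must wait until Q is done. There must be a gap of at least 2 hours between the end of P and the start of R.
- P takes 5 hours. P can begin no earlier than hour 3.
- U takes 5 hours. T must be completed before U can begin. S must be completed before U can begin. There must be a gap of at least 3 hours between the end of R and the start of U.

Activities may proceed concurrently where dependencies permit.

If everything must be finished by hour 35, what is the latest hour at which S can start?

24

U must finish by hour 35; it takes 5 hours, so it must start by 35 − 5 = hour 30.
Since U (must start by hour 30) depends on it, T must finish by hour 30. Backing off its 4-hour duration gives a latest start of hour 26.
S has several dependents: T (must start by hour 26); U (must start by hour 30). The earliest of those limits is hour 26, so S must start by 26 − 2 = hour 24.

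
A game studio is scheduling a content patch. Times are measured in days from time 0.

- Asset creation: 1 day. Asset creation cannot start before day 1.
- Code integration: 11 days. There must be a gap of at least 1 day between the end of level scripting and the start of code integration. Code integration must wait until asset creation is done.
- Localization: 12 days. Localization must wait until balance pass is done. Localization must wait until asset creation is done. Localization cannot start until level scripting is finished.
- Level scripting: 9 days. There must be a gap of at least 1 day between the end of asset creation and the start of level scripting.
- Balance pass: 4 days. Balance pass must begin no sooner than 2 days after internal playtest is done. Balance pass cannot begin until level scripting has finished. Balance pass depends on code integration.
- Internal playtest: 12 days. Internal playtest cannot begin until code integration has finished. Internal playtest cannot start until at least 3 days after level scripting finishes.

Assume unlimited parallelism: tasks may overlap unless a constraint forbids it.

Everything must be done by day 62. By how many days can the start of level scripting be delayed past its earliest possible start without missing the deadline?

Asset creation cannot begin until its own release at day 1. It runs from day 1 to 1 + 1 = day 2.
After asset creation (finishes day 2, plus 1-day gap → day 3), level scripting can start at day 3 and finishes at day 12.

Working backward from the deadline:
To finish by day 62, localization (duration 12) must start no later than day 50.
Balance pass has to be done before localization (must start by day 50). That means finishing by day 50, i.e. starting by 50 − 4 = day 46.
Since balance pass (must start by day 46, minus 2-day gap → day 44) depends on it, internal playtest must finish by day 44. Backing off its 12-day duration gives a latest start of day 32.
Code integration has several dependents: internal playtest (must start by day 32); balance pass (must start by day 46). The earliest of those limits is day 32, so code integration must start by 32 − 11 = day 21.
Level scripting feeds code integration (must start by day 21, minus 1-day gap → day 20); internal playtest (must start by day 32, minus 3-day gap → day 29); balance pass (must start by day 46); localization (must start by day 50). Taking the minimum, level scripting must finish by day 20 and start by 20 − 9 = day 11.
So level scripting can start as early as day 3 and as late as day 11, giving 11 − 3 = 8 days of slack.

8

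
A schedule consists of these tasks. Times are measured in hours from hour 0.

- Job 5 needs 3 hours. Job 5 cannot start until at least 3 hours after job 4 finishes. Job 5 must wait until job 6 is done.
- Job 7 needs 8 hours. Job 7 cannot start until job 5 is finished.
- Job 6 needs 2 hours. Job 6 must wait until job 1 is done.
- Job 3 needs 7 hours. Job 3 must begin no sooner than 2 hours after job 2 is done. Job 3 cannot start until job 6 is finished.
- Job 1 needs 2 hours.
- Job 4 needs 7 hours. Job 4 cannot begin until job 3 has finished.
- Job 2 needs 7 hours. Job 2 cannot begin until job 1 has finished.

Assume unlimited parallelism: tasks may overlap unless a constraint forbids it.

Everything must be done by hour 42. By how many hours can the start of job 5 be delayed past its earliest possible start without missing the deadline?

3

Job 1 has no prerequisites, so it starts at hour 0 and finishes at hour 2.
Job 6 cannot begin until job 1 (finishes hour 2). It runs from hour 2 to 2 + 2 = hour 4.
Job 2 cannot begin until job 1 (finishes hour 2). It runs from hour 2 to 2 + 7 = hour 9.
Job 3 has to wait for job 2 (finishes hour 9, plus 2-hour gap → hour 11); job 6 (finishes hour 4). The latest of these is hour 11, so job 3 runs hour 11 to 11 + 7 = hour 18.
After job 3 (finishes hour 18), job 4 can start at hour 18 and finishes at hour 25.
For job 5: job 4 (finishes hour 25, plus 3-hour gap → hour 28); job 6 (finishes hour 4). Taking the maximum gives a start of hour 28, and it finishes at 28 + 3 = hour 31.

Working backward from the deadline:
Job 7 must finish by hour 42; it takes 8 hours, so it must start by 42 − 8 = hour 34.
Since job 7 (must start by hour 34) depends on it, job 5 must finish by hour 34. Backing off its 3-hour duration gives a latest start of hour 31.
So job 5 can start as early as hour 28 and as late as hour 31, giving 31 − 28 = 3 hours of slack.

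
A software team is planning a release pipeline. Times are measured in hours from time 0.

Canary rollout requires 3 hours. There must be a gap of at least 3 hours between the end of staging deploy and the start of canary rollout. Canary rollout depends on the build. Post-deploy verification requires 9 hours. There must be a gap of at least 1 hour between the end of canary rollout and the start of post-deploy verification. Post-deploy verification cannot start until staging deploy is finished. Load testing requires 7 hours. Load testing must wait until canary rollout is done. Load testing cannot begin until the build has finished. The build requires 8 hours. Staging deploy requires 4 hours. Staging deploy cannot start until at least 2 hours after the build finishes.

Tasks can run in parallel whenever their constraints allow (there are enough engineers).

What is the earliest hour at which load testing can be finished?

The build can start immediately at hour 0; it finishes at hour 8.
Staging deploy waits on the build (finishes hour 8, plus 2-hour gap → hour 10), so it starts at hour 10 and finishes at 10 + 4 = hour 14.
Canary rollout has to wait for staging deploy (finishes hour 14, plus 3-hour gap → hour 17); the build (finishes hour 8). The latest of these is hour 17, so canary rollout runs hour 17 to 17 + 3 = hour 20.
For load testing: canary rollout (finishes hour 20); the build (finishes hour 8). Taking the maximum gives a start of hour 20, and it finishes at 20 + 7 = hour 27.

27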